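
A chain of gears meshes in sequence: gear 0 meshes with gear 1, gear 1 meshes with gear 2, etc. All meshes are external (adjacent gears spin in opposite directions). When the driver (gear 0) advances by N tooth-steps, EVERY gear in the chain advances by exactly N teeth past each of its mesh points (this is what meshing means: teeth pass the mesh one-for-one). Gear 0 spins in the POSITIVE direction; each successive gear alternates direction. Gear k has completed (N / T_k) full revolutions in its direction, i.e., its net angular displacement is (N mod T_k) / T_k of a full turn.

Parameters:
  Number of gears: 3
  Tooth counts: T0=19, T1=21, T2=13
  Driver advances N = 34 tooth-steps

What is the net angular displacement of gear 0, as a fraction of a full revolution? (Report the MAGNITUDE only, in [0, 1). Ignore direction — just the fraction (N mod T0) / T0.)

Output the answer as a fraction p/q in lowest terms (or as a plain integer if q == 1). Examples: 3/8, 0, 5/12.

Answer: 15/19

Derivation:
Chain of 3 gears, tooth counts: [19, 21, 13]
  gear 0: T0=19, direction=positive, advance = 34 mod 19 = 15 teeth = 15/19 turn
  gear 1: T1=21, direction=negative, advance = 34 mod 21 = 13 teeth = 13/21 turn
  gear 2: T2=13, direction=positive, advance = 34 mod 13 = 8 teeth = 8/13 turn
Gear 0: 34 mod 19 = 15
Fraction = 15 / 19 = 15/19 (gcd(15,19)=1) = 15/19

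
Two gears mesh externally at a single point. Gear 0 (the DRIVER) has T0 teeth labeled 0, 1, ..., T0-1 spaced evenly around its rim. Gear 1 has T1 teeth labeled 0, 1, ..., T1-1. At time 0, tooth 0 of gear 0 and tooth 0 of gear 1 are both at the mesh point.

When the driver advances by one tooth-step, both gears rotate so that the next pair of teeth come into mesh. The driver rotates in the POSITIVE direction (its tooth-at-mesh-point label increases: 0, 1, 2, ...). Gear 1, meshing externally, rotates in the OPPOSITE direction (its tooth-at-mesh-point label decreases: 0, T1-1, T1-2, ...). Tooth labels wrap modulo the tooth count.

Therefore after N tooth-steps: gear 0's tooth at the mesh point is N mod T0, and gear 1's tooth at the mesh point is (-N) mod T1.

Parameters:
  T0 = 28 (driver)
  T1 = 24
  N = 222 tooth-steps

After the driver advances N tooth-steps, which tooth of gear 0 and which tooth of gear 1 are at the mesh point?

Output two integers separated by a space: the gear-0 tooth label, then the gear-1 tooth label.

Answer: 26 18

Derivation:
Gear 0 (driver, T0=28): tooth at mesh = N mod T0
  222 = 7 * 28 + 26, so 222 mod 28 = 26
  gear 0 tooth = 26
Gear 1 (driven, T1=24): tooth at mesh = (-N) mod T1
  222 = 9 * 24 + 6, so 222 mod 24 = 6
  (-222) mod 24 = (-6) mod 24 = 24 - 6 = 18
Mesh after 222 steps: gear-0 tooth 26 meets gear-1 tooth 18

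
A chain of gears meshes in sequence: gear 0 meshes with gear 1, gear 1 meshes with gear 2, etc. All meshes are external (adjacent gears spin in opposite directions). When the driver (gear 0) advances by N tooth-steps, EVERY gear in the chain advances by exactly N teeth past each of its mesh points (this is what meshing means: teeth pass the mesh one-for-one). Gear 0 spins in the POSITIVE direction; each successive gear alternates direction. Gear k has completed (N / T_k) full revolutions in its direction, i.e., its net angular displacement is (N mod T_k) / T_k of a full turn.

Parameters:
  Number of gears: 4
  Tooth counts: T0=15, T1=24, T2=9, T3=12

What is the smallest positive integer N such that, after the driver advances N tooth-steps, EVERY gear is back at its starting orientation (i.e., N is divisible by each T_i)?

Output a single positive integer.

Gear k returns to start when N is a multiple of T_k.
All gears at start simultaneously when N is a common multiple of [15, 24, 9, 12]; the smallest such N is lcm(15, 24, 9, 12).
Start: lcm = T0 = 15
Fold in T1=24: gcd(15, 24) = 3; lcm(15, 24) = 15 * 24 / 3 = 360 / 3 = 120
Fold in T2=9: gcd(120, 9) = 3; lcm(120, 9) = 120 * 9 / 3 = 1080 / 3 = 360
Fold in T3=12: gcd(360, 12) = 12; lcm(360, 12) = 360 * 12 / 12 = 4320 / 12 = 360
Full cycle length = 360

Answer: 360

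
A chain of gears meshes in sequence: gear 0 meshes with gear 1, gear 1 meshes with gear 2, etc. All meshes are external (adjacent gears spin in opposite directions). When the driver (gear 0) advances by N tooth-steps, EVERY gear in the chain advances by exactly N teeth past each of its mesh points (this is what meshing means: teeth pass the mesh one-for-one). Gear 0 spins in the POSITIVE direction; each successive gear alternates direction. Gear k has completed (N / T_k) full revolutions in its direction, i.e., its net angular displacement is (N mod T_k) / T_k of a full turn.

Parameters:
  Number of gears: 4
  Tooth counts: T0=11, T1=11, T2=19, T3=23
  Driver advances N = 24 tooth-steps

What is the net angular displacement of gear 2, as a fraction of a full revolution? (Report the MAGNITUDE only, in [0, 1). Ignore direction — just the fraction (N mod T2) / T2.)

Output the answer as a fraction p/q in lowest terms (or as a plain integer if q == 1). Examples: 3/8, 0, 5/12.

Answer: 5/19

Derivation:
Chain of 4 gears, tooth counts: [11, 11, 19, 23]
  gear 0: T0=11, direction=positive, advance = 24 mod 11 = 2 teeth = 2/11 turn
  gear 1: T1=11, direction=negative, advance = 24 mod 11 = 2 teeth = 2/11 turn
  gear 2: T2=19, direction=positive, advance = 24 mod 19 = 5 teeth = 5/19 turn
  gear 3: T3=23, direction=negative, advance = 24 mod 23 = 1 teeth = 1/23 turn
Gear 2: 24 mod 19 = 5
Fraction = 5 / 19 = 5/19 (gcd(5,19)=1) = 5/19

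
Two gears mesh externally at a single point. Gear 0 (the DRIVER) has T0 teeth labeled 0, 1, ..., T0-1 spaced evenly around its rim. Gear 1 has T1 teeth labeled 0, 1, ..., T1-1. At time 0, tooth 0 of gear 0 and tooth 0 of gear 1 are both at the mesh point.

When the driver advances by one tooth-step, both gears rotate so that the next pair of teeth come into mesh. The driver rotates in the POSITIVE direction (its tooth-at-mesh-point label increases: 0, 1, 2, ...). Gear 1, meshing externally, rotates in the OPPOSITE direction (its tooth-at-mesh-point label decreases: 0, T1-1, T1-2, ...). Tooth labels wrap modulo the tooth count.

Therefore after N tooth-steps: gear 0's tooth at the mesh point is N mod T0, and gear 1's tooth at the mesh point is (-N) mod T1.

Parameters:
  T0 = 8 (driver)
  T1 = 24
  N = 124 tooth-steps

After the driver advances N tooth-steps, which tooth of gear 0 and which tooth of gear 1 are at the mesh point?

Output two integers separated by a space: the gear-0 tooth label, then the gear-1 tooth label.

Answer: 4 20

Derivation:
Gear 0 (driver, T0=8): tooth at mesh = N mod T0
  124 = 15 * 8 + 4, so 124 mod 8 = 4
  gear 0 tooth = 4
Gear 1 (driven, T1=24): tooth at mesh = (-N) mod T1
  124 = 5 * 24 + 4, so 124 mod 24 = 4
  (-124) mod 24 = (-4) mod 24 = 24 - 4 = 20
Mesh after 124 steps: gear-0 tooth 4 meets gear-1 tooth 20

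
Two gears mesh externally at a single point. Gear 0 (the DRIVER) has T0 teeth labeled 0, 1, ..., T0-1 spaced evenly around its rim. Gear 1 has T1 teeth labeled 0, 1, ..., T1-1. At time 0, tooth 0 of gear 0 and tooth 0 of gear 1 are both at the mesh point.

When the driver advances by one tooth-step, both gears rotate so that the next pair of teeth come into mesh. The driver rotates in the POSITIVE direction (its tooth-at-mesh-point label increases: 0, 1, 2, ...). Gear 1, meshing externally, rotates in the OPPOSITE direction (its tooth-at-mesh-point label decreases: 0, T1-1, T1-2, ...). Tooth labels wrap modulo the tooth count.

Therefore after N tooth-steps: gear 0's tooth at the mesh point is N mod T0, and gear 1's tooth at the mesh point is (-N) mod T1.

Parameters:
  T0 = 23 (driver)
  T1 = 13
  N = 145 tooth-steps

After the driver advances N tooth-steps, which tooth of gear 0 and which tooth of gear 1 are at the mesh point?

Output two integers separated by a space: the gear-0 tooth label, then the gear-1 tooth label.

Answer: 7 11

Derivation:
Gear 0 (driver, T0=23): tooth at mesh = N mod T0
  145 = 6 * 23 + 7, so 145 mod 23 = 7
  gear 0 tooth = 7
Gear 1 (driven, T1=13): tooth at mesh = (-N) mod T1
  145 = 11 * 13 + 2, so 145 mod 13 = 2
  (-145) mod 13 = (-2) mod 13 = 13 - 2 = 11
Mesh after 145 steps: gear-0 tooth 7 meets gear-1 tooth 11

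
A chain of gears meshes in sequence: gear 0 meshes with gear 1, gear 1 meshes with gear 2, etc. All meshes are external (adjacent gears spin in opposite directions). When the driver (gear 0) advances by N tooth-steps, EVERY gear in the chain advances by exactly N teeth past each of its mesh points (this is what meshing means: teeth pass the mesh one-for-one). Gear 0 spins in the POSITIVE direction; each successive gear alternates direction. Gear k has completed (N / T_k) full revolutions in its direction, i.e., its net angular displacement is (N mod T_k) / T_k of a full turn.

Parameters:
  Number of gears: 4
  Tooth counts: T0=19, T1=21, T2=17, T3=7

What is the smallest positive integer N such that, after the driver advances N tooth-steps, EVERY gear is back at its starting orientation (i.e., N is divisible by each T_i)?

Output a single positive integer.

Gear k returns to start when N is a multiple of T_k.
All gears at start simultaneously when N is a common multiple of [19, 21, 17, 7]; the smallest such N is lcm(19, 21, 17, 7).
Start: lcm = T0 = 19
Fold in T1=21: gcd(19, 21) = 1; lcm(19, 21) = 19 * 21 / 1 = 399 / 1 = 399
Fold in T2=17: gcd(399, 17) = 1; lcm(399, 17) = 399 * 17 / 1 = 6783 / 1 = 6783
Fold in T3=7: gcd(6783, 7) = 7; lcm(6783, 7) = 6783 * 7 / 7 = 47481 / 7 = 6783
Full cycle length = 6783

Answer: 6783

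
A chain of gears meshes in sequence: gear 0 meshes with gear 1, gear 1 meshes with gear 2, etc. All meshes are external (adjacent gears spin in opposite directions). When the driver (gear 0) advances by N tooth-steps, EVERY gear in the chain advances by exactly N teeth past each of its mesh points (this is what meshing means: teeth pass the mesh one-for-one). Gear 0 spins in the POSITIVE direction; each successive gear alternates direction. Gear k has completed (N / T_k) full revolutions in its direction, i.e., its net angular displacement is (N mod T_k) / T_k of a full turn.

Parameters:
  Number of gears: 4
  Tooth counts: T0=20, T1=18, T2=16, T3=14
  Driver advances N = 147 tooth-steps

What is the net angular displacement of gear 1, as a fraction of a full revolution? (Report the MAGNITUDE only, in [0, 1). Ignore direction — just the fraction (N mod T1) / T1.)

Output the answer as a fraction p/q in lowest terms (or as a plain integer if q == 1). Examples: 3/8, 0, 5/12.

Answer: 1/6

Derivation:
Chain of 4 gears, tooth counts: [20, 18, 16, 14]
  gear 0: T0=20, direction=positive, advance = 147 mod 20 = 7 teeth = 7/20 turn
  gear 1: T1=18, direction=negative, advance = 147 mod 18 = 3 teeth = 3/18 turn
  gear 2: T2=16, direction=positive, advance = 147 mod 16 = 3 teeth = 3/16 turn
  gear 3: T3=14, direction=negative, advance = 147 mod 14 = 7 teeth = 7/14 turn
Gear 1: 147 mod 18 = 3
Fraction = 3 / 18 = 1/6 (gcd(3,18)=3) = 1/6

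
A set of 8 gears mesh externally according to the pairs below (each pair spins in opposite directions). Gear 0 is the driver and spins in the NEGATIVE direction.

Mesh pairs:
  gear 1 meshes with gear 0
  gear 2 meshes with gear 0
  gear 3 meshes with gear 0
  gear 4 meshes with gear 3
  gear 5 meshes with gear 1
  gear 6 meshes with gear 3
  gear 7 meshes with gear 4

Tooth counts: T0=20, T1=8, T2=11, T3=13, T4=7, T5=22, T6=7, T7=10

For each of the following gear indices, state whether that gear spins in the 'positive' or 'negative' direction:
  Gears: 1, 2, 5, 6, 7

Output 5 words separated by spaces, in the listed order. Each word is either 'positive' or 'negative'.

Answer: positive positive negative negative positive

Derivation:
Gear 0 (driver): negative (depth 0)
  gear 1: meshes with gear 0 -> depth 1 -> positive (opposite of gear 0)
  gear 2: meshes with gear 0 -> depth 1 -> positive (opposite of gear 0)
  gear 3: meshes with gear 0 -> depth 1 -> positive (opposite of gear 0)
  gear 4: meshes with gear 3 -> depth 2 -> negative (opposite of gear 3)
  gear 5: meshes with gear 1 -> depth 2 -> negative (opposite of gear 1)
  gear 6: meshes with gear 3 -> depth 2 -> negative (opposite of gear 3)
  gear 7: meshes with gear 4 -> depth 3 -> positive (opposite of gear 4)
Queried indices 1, 2, 5, 6, 7 -> positive, positive, negative, negative, positive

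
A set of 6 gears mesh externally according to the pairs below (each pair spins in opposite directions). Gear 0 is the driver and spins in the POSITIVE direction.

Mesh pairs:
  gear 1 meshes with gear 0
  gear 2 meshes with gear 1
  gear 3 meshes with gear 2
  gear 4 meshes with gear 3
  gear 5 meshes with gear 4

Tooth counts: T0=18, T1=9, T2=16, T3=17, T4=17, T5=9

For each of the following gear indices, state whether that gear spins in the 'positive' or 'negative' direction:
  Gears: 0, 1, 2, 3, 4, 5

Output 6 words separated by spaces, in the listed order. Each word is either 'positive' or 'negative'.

Gear 0 (driver): positive (depth 0)
  gear 1: meshes with gear 0 -> depth 1 -> negative (opposite of gear 0)
  gear 2: meshes with gear 1 -> depth 2 -> positive (opposite of gear 1)
  gear 3: meshes with gear 2 -> depth 3 -> negative (opposite of gear 2)
  gear 4: meshes with gear 3 -> depth 4 -> positive (opposite of gear 3)
  gear 5: meshes with gear 4 -> depth 5 -> negative (opposite of gear 4)
Queried indices 0, 1, 2, 3, 4, 5 -> positive, negative, positive, negative, positive, negative

Answer: positive negative positive negative positive negative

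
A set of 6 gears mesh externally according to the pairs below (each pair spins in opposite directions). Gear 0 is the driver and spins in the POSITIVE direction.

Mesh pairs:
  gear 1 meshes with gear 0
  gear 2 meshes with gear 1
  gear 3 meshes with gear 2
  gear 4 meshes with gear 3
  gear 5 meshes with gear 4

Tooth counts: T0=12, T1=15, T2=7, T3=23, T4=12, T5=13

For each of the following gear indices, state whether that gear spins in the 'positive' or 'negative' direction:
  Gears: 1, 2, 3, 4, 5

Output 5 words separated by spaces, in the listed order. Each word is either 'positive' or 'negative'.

Answer: negative positive negative positive negative

Derivation:
Gear 0 (driver): positive (depth 0)
  gear 1: meshes with gear 0 -> depth 1 -> negative (opposite of gear 0)
  gear 2: meshes with gear 1 -> depth 2 -> positive (opposite of gear 1)
  gear 3: meshes with gear 2 -> depth 3 -> negative (opposite of gear 2)
  gear 4: meshes with gear 3 -> depth 4 -> positive (opposite of gear 3)
  gear 5: meshes with gear 4 -> depth 5 -> negative (opposite of gear 4)
Queried indices 1, 2, 3, 4, 5 -> negative, positive, negative, positive, negative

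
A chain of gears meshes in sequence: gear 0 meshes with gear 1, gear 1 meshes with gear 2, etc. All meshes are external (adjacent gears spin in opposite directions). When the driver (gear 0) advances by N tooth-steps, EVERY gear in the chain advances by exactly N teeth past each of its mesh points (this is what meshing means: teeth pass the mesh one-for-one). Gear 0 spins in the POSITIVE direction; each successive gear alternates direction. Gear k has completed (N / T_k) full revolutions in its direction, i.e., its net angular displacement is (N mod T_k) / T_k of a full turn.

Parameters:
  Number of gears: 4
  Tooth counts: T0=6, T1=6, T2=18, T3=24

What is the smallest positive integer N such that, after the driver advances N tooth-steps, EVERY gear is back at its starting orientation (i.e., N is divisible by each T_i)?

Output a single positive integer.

Answer: 72

Derivation:
Gear k returns to start when N is a multiple of T_k.
All gears at start simultaneously when N is a common multiple of [6, 6, 18, 24]; the smallest such N is lcm(6, 6, 18, 24).
Start: lcm = T0 = 6
Fold in T1=6: gcd(6, 6) = 6; lcm(6, 6) = 6 * 6 / 6 = 36 / 6 = 6
Fold in T2=18: gcd(6, 18) = 6; lcm(6, 18) = 6 * 18 / 6 = 108 / 6 = 18
Fold in T3=24: gcd(18, 24) = 6; lcm(18, 24) = 18 * 24 / 6 = 432 / 6 = 72
Full cycle length = 72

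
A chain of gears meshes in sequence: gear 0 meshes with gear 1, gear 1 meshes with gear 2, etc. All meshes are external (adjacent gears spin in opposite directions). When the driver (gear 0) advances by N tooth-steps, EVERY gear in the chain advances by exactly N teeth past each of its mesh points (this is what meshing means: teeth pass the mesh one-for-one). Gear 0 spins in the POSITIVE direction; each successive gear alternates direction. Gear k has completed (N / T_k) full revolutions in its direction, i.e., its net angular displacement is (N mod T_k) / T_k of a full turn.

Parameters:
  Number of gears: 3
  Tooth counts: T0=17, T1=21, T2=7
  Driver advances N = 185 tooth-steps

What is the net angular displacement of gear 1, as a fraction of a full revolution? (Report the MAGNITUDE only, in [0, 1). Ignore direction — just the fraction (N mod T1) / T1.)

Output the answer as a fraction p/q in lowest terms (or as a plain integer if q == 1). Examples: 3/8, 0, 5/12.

Chain of 3 gears, tooth counts: [17, 21, 7]
  gear 0: T0=17, direction=positive, advance = 185 mod 17 = 15 teeth = 15/17 turn
  gear 1: T1=21, direction=negative, advance = 185 mod 21 = 17 teeth = 17/21 turn
  gear 2: T2=7, direction=positive, advance = 185 mod 7 = 3 teeth = 3/7 turn
Gear 1: 185 mod 21 = 17
Fraction = 17 / 21 = 17/21 (gcd(17,21)=1) = 17/21

Answer: 17/21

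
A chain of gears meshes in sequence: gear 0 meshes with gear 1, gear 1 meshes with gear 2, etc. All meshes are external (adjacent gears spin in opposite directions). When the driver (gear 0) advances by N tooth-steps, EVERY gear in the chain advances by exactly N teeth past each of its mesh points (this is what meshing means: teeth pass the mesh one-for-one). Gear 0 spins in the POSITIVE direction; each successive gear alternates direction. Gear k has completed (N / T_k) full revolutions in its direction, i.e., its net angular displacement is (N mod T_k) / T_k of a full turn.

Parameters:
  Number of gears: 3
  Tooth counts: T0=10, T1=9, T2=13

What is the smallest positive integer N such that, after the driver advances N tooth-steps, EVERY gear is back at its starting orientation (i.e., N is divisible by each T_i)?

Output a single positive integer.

Gear k returns to start when N is a multiple of T_k.
All gears at start simultaneously when N is a common multiple of [10, 9, 13]; the smallest such N is lcm(10, 9, 13).
Start: lcm = T0 = 10
Fold in T1=9: gcd(10, 9) = 1; lcm(10, 9) = 10 * 9 / 1 = 90 / 1 = 90
Fold in T2=13: gcd(90, 13) = 1; lcm(90, 13) = 90 * 13 / 1 = 1170 / 1 = 1170
Full cycle length = 1170

Answer: 1170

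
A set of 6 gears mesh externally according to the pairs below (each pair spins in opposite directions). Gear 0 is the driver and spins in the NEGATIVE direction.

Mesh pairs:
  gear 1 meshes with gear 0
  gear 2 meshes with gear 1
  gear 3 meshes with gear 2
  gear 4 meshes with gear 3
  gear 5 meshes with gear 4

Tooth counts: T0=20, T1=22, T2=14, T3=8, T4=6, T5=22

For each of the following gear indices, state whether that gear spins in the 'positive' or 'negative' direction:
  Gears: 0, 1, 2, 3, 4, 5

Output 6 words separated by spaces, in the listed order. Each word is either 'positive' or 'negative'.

Gear 0 (driver): negative (depth 0)
  gear 1: meshes with gear 0 -> depth 1 -> positive (opposite of gear 0)
  gear 2: meshes with gear 1 -> depth 2 -> negative (opposite of gear 1)
  gear 3: meshes with gear 2 -> depth 3 -> positive (opposite of gear 2)
  gear 4: meshes with gear 3 -> depth 4 -> negative (opposite of gear 3)
  gear 5: meshes with gear 4 -> depth 5 -> positive (opposite of gear 4)
Queried indices 0, 1, 2, 3, 4, 5 -> negative, positive, negative, positive, negative, positive

Answer: negative positive negative positive negative positive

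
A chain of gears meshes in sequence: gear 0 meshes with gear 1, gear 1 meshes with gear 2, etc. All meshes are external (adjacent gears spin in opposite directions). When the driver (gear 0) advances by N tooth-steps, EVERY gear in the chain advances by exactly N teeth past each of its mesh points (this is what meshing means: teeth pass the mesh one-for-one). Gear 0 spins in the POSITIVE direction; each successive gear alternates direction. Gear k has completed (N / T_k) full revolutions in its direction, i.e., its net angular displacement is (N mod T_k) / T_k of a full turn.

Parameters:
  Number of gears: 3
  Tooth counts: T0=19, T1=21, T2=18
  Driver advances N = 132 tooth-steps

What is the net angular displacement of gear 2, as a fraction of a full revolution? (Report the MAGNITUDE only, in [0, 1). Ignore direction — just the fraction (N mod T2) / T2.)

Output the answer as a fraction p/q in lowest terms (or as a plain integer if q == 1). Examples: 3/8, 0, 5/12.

Answer: 1/3

Derivation:
Chain of 3 gears, tooth counts: [19, 21, 18]
  gear 0: T0=19, direction=positive, advance = 132 mod 19 = 18 teeth = 18/19 turn
  gear 1: T1=21, direction=negative, advance = 132 mod 21 = 6 teeth = 6/21 turn
  gear 2: T2=18, direction=positive, advance = 132 mod 18 = 6 teeth = 6/18 turn
Gear 2: 132 mod 18 = 6
Fraction = 6 / 18 = 1/3 (gcd(6,18)=6) = 1/3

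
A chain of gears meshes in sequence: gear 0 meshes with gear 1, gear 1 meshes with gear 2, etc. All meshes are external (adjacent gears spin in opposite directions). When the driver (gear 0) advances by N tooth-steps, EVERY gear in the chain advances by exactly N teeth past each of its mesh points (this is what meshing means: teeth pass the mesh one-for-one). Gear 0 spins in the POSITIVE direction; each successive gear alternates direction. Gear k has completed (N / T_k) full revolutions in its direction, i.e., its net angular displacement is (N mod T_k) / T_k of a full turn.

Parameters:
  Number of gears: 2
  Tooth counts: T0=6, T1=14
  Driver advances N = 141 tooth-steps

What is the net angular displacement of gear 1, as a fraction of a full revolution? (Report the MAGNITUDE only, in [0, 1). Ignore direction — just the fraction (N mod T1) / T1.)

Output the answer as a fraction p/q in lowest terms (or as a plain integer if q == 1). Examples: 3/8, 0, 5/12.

Answer: 1/14

Derivation:
Chain of 2 gears, tooth counts: [6, 14]
  gear 0: T0=6, direction=positive, advance = 141 mod 6 = 3 teeth = 3/6 turn
  gear 1: T1=14, direction=negative, advance = 141 mod 14 = 1 teeth = 1/14 turn
Gear 1: 141 mod 14 = 1
Fraction = 1 / 14 = 1/14 (gcd(1,14)=1) = 1/14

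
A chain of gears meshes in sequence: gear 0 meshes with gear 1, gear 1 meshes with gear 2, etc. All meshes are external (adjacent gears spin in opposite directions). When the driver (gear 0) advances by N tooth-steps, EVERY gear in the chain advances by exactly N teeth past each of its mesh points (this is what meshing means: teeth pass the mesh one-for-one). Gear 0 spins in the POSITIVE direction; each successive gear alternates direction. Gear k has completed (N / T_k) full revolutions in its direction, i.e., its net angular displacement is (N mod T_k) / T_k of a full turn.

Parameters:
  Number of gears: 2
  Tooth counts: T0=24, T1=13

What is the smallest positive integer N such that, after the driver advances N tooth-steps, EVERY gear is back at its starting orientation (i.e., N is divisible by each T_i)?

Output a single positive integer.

Answer: 312

Derivation:
Gear k returns to start when N is a multiple of T_k.
All gears at start simultaneously when N is a common multiple of [24, 13]; the smallest such N is lcm(24, 13).
Start: lcm = T0 = 24
Fold in T1=13: gcd(24, 13) = 1; lcm(24, 13) = 24 * 13 / 1 = 312 / 1 = 312
Full cycle length = 312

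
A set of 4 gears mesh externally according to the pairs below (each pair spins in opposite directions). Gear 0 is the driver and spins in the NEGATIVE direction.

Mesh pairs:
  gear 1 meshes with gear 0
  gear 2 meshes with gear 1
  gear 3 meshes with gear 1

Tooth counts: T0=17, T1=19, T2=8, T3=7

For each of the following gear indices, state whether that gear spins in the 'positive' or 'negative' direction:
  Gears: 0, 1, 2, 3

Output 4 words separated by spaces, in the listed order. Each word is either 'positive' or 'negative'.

Answer: negative positive negative negative

Derivation:
Gear 0 (driver): negative (depth 0)
  gear 1: meshes with gear 0 -> depth 1 -> positive (opposite of gear 0)
  gear 2: meshes with gear 1 -> depth 2 -> negative (opposite of gear 1)
  gear 3: meshes with gear 1 -> depth 2 -> negative (opposite of gear 1)
Queried indices 0, 1, 2, 3 -> negative, positive, negative, negative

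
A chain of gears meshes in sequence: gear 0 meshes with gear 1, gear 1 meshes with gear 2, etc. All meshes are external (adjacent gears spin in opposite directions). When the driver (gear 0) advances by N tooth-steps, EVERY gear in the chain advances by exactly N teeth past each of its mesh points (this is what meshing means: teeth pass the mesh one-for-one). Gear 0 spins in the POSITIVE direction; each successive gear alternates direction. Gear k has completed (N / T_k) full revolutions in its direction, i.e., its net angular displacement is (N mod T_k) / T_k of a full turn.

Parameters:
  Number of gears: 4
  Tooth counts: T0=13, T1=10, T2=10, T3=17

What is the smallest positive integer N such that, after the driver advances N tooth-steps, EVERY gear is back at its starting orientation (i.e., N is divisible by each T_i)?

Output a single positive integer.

Gear k returns to start when N is a multiple of T_k.
All gears at start simultaneously when N is a common multiple of [13, 10, 10, 17]; the smallest such N is lcm(13, 10, 10, 17).
Start: lcm = T0 = 13
Fold in T1=10: gcd(13, 10) = 1; lcm(13, 10) = 13 * 10 / 1 = 130 / 1 = 130
Fold in T2=10: gcd(130, 10) = 10; lcm(130, 10) = 130 * 10 / 10 = 1300 / 10 = 130
Fold in T3=17: gcd(130, 17) = 1; lcm(130, 17) = 130 * 17 / 1 = 2210 / 1 = 2210
Full cycle length = 2210

Answer: 2210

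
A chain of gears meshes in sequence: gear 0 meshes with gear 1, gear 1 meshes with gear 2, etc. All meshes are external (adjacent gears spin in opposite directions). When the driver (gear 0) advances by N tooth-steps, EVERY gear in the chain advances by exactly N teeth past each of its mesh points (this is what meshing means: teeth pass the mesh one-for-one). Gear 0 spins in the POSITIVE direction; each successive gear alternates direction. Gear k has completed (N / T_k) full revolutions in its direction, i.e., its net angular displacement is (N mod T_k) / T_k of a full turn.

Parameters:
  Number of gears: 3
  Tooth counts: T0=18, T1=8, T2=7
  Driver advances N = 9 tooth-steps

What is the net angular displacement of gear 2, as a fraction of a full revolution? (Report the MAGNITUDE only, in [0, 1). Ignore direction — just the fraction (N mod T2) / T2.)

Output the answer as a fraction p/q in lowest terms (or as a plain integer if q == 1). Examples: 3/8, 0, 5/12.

Chain of 3 gears, tooth counts: [18, 8, 7]
  gear 0: T0=18, direction=positive, advance = 9 mod 18 = 9 teeth = 9/18 turn
  gear 1: T1=8, direction=negative, advance = 9 mod 8 = 1 teeth = 1/8 turn
  gear 2: T2=7, direction=positive, advance = 9 mod 7 = 2 teeth = 2/7 turn
Gear 2: 9 mod 7 = 2
Fraction = 2 / 7 = 2/7 (gcd(2,7)=1) = 2/7

Answer: 2/7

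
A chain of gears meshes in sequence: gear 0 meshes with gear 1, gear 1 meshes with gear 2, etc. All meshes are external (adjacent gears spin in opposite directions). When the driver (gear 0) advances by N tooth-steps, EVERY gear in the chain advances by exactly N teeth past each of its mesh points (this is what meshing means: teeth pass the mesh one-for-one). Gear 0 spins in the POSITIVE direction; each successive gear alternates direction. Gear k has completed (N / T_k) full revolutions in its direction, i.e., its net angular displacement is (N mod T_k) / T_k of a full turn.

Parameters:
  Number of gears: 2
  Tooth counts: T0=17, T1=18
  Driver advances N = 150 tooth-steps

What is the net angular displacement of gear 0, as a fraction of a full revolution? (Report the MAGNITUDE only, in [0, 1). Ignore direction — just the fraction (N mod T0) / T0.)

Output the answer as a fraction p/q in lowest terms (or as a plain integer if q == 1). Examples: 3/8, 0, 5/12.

Answer: 14/17

Derivation:
Chain of 2 gears, tooth counts: [17, 18]
  gear 0: T0=17, direction=positive, advance = 150 mod 17 = 14 teeth = 14/17 turn
  gear 1: T1=18, direction=negative, advance = 150 mod 18 = 6 teeth = 6/18 turn
Gear 0: 150 mod 17 = 14
Fraction = 14 / 17 = 14/17 (gcd(14,17)=1) = 14/17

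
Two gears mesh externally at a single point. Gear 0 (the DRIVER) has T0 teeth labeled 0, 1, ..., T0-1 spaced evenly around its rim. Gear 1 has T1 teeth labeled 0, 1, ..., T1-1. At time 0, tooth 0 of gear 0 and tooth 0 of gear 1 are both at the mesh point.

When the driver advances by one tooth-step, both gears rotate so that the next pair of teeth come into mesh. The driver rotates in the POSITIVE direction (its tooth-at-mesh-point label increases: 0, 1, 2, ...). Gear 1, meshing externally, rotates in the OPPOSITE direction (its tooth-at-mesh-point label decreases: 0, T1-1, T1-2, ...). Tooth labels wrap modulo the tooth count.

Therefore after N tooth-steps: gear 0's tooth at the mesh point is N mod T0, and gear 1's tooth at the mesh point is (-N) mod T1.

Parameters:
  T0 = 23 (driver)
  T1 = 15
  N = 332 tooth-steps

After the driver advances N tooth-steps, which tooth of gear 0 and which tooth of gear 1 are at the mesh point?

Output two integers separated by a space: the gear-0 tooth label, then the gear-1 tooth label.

Gear 0 (driver, T0=23): tooth at mesh = N mod T0
  332 = 14 * 23 + 10, so 332 mod 23 = 10
  gear 0 tooth = 10
Gear 1 (driven, T1=15): tooth at mesh = (-N) mod T1
  332 = 22 * 15 + 2, so 332 mod 15 = 2
  (-332) mod 15 = (-2) mod 15 = 15 - 2 = 13
Mesh after 332 steps: gear-0 tooth 10 meets gear-1 tooth 13

Answer: 10 13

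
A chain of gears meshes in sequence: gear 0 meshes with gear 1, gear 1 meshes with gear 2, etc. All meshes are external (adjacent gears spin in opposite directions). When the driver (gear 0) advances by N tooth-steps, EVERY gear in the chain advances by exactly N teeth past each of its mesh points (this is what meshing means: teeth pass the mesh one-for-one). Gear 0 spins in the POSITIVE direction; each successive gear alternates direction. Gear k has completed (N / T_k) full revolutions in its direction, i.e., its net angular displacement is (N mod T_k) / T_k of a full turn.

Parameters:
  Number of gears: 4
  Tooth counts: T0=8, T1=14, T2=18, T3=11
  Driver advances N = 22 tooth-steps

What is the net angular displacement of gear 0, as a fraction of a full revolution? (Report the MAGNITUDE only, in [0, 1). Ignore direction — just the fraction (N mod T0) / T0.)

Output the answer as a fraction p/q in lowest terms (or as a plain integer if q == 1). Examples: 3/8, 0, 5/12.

Answer: 3/4

Derivation:
Chain of 4 gears, tooth counts: [8, 14, 18, 11]
  gear 0: T0=8, direction=positive, advance = 22 mod 8 = 6 teeth = 6/8 turn
  gear 1: T1=14, direction=negative, advance = 22 mod 14 = 8 teeth = 8/14 turn
  gear 2: T2=18, direction=positive, advance = 22 mod 18 = 4 teeth = 4/18 turn
  gear 3: T3=11, direction=negative, advance = 22 mod 11 = 0 teeth = 0/11 turn
Gear 0: 22 mod 8 = 6
Fraction = 6 / 8 = 3/4 (gcd(6,8)=2) = 3/4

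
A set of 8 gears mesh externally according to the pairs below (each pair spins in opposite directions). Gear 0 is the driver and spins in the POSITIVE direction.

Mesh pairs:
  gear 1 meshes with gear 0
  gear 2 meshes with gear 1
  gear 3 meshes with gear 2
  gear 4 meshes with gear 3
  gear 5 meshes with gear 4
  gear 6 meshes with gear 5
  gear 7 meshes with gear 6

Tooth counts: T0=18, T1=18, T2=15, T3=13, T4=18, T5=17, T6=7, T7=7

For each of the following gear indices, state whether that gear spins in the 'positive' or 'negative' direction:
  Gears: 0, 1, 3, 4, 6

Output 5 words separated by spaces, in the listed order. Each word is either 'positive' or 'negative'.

Answer: positive negative negative positive positive

Derivation:
Gear 0 (driver): positive (depth 0)
  gear 1: meshes with gear 0 -> depth 1 -> negative (opposite of gear 0)
  gear 2: meshes with gear 1 -> depth 2 -> positive (opposite of gear 1)
  gear 3: meshes with gear 2 -> depth 3 -> negative (opposite of gear 2)
  gear 4: meshes with gear 3 -> depth 4 -> positive (opposite of gear 3)
  gear 5: meshes with gear 4 -> depth 5 -> negative (opposite of gear 4)
  gear 6: meshes with gear 5 -> depth 6 -> positive (opposite of gear 5)
  gear 7: meshes with gear 6 -> depth 7 -> negative (opposite of gear 6)
Queried indices 0, 1, 3, 4, 6 -> positive, negative, negative, positive, positive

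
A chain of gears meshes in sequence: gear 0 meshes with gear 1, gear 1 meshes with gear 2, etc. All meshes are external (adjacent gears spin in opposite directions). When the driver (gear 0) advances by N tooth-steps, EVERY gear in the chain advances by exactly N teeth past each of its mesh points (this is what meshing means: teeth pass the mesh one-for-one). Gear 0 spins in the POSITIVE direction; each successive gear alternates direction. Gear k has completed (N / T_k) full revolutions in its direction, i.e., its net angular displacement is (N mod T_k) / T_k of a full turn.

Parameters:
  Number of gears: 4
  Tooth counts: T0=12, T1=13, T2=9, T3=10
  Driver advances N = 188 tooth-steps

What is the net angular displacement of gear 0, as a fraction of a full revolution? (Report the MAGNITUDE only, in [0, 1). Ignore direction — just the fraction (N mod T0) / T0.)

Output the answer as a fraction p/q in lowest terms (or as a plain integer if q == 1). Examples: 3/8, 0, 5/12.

Answer: 2/3

Derivation:
Chain of 4 gears, tooth counts: [12, 13, 9, 10]
  gear 0: T0=12, direction=positive, advance = 188 mod 12 = 8 teeth = 8/12 turn
  gear 1: T1=13, direction=negative, advance = 188 mod 13 = 6 teeth = 6/13 turn
  gear 2: T2=9, direction=positive, advance = 188 mod 9 = 8 teeth = 8/9 turn
  gear 3: T3=10, direction=negative, advance = 188 mod 10 = 8 teeth = 8/10 turn
Gear 0: 188 mod 12 = 8
Fraction = 8 / 12 = 2/3 (gcd(8,12)=4) = 2/3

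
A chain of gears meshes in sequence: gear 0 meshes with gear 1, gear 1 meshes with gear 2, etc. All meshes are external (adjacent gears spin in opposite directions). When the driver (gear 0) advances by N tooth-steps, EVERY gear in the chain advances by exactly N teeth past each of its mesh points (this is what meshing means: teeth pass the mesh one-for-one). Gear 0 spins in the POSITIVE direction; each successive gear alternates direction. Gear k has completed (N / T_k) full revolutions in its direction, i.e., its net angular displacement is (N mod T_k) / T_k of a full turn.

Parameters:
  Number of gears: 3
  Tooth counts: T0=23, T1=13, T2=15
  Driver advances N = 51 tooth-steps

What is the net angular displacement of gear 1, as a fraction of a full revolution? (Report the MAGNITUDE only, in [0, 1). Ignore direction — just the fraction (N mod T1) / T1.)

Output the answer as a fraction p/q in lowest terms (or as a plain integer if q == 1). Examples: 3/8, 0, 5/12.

Answer: 12/13

Derivation:
Chain of 3 gears, tooth counts: [23, 13, 15]
  gear 0: T0=23, direction=positive, advance = 51 mod 23 = 5 teeth = 5/23 turn
  gear 1: T1=13, direction=negative, advance = 51 mod 13 = 12 teeth = 12/13 turn
  gear 2: T2=15, direction=positive, advance = 51 mod 15 = 6 teeth = 6/15 turn
Gear 1: 51 mod 13 = 12
Fraction = 12 / 13 = 12/13 (gcd(12,13)=1) = 12/13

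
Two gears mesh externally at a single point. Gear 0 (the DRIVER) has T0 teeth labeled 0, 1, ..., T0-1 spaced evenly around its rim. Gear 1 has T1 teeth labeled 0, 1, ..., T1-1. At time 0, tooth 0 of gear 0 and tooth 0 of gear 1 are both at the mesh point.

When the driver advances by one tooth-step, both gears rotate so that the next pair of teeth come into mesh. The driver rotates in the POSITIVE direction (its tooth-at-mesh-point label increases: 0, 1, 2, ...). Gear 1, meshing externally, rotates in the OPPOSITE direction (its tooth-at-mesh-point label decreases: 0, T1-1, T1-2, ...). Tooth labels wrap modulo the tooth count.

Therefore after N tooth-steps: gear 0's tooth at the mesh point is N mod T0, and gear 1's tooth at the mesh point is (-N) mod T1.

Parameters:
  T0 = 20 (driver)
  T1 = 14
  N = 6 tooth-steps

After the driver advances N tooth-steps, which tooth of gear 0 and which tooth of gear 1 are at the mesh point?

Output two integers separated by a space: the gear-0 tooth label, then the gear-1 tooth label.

Gear 0 (driver, T0=20): tooth at mesh = N mod T0
  6 = 0 * 20 + 6, so 6 mod 20 = 6
  gear 0 tooth = 6
Gear 1 (driven, T1=14): tooth at mesh = (-N) mod T1
  6 = 0 * 14 + 6, so 6 mod 14 = 6
  (-6) mod 14 = (-6) mod 14 = 14 - 6 = 8
Mesh after 6 steps: gear-0 tooth 6 meets gear-1 tooth 8

Answer: 6 8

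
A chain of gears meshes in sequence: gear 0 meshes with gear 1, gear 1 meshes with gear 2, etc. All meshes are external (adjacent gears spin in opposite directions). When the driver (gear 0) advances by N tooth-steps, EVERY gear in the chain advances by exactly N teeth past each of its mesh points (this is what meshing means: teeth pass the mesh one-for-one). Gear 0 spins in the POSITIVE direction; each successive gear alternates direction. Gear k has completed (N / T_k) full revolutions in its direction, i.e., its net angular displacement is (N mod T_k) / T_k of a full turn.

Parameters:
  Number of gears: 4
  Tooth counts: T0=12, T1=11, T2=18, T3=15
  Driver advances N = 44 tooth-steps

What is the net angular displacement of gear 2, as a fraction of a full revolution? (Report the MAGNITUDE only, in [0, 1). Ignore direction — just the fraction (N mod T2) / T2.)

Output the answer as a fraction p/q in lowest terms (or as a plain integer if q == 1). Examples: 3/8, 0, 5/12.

Chain of 4 gears, tooth counts: [12, 11, 18, 15]
  gear 0: T0=12, direction=positive, advance = 44 mod 12 = 8 teeth = 8/12 turn
  gear 1: T1=11, direction=negative, advance = 44 mod 11 = 0 teeth = 0/11 turn
  gear 2: T2=18, direction=positive, advance = 44 mod 18 = 8 teeth = 8/18 turn
  gear 3: T3=15, direction=negative, advance = 44 mod 15 = 14 teeth = 14/15 turn
Gear 2: 44 mod 18 = 8
Fraction = 8 / 18 = 4/9 (gcd(8,18)=2) = 4/9

Answer: 4/9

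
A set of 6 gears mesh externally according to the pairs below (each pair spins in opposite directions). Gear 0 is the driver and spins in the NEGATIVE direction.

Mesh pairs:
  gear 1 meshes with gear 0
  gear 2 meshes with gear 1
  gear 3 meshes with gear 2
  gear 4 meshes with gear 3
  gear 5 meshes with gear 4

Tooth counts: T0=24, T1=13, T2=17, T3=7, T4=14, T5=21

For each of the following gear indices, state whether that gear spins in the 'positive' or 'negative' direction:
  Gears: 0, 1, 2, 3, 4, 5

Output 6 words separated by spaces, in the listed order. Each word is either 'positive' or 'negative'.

Answer: negative positive negative positive negative positive

Derivation:
Gear 0 (driver): negative (depth 0)
  gear 1: meshes with gear 0 -> depth 1 -> positive (opposite of gear 0)
  gear 2: meshes with gear 1 -> depth 2 -> negative (opposite of gear 1)
  gear 3: meshes with gear 2 -> depth 3 -> positive (opposite of gear 2)
  gear 4: meshes with gear 3 -> depth 4 -> negative (opposite of gear 3)
  gear 5: meshes with gear 4 -> depth 5 -> positive (opposite of gear 4)
Queried indices 0, 1, 2, 3, 4, 5 -> negative, positive, negative, positive, negative, positive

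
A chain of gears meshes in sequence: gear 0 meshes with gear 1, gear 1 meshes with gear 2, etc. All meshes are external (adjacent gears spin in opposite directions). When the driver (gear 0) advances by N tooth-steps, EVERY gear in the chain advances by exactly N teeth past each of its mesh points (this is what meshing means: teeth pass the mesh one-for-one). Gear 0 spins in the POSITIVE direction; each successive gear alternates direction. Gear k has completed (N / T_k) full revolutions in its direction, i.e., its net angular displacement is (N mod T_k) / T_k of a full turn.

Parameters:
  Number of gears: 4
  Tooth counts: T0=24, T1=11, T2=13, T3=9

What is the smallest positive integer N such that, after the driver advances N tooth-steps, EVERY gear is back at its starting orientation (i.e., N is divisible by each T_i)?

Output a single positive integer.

Gear k returns to start when N is a multiple of T_k.
All gears at start simultaneously when N is a common multiple of [24, 11, 13, 9]; the smallest such N is lcm(24, 11, 13, 9).
Start: lcm = T0 = 24
Fold in T1=11: gcd(24, 11) = 1; lcm(24, 11) = 24 * 11 / 1 = 264 / 1 = 264
Fold in T2=13: gcd(264, 13) = 1; lcm(264, 13) = 264 * 13 / 1 = 3432 / 1 = 3432
Fold in T3=9: gcd(3432, 9) = 3; lcm(3432, 9) = 3432 * 9 / 3 = 30888 / 3 = 10296
Full cycle length = 10296

Answer: 10296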